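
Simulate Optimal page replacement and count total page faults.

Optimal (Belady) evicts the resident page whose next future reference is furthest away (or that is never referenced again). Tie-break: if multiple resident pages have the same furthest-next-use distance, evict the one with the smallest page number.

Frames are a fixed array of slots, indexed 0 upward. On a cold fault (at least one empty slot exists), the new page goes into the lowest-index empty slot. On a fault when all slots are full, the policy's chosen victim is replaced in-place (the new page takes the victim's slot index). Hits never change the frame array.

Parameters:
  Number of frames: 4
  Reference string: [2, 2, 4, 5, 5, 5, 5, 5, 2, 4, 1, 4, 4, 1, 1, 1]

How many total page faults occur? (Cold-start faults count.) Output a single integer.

Step 0: ref 2 → FAULT, frames=[2,-,-,-]
Step 1: ref 2 → HIT, frames=[2,-,-,-]
Step 2: ref 4 → FAULT, frames=[2,4,-,-]
Step 3: ref 5 → FAULT, frames=[2,4,5,-]
Step 4: ref 5 → HIT, frames=[2,4,5,-]
Step 5: ref 5 → HIT, frames=[2,4,5,-]
Step 6: ref 5 → HIT, frames=[2,4,5,-]
Step 7: ref 5 → HIT, frames=[2,4,5,-]
Step 8: ref 2 → HIT, frames=[2,4,5,-]
Step 9: ref 4 → HIT, frames=[2,4,5,-]
Step 10: ref 1 → FAULT, frames=[2,4,5,1]
Step 11: ref 4 → HIT, frames=[2,4,5,1]
Step 12: ref 4 → HIT, frames=[2,4,5,1]
Step 13: ref 1 → HIT, frames=[2,4,5,1]
Step 14: ref 1 → HIT, frames=[2,4,5,1]
Step 15: ref 1 → HIT, frames=[2,4,5,1]
Total faults: 4

Answer: 4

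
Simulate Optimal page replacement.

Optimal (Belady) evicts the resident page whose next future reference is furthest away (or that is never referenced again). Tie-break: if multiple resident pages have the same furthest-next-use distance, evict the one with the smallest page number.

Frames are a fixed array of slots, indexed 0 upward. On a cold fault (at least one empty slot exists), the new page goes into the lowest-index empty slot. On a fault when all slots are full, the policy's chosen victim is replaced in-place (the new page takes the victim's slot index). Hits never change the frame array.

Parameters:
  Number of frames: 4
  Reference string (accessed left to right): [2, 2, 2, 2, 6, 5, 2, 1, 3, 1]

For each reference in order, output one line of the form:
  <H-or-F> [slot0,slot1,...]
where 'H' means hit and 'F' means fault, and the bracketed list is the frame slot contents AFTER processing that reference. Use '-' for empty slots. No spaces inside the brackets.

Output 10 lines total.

F [2,-,-,-]
H [2,-,-,-]
H [2,-,-,-]
H [2,-,-,-]
F [2,6,-,-]
F [2,6,5,-]
H [2,6,5,-]
F [2,6,5,1]
F [3,6,5,1]
H [3,6,5,1]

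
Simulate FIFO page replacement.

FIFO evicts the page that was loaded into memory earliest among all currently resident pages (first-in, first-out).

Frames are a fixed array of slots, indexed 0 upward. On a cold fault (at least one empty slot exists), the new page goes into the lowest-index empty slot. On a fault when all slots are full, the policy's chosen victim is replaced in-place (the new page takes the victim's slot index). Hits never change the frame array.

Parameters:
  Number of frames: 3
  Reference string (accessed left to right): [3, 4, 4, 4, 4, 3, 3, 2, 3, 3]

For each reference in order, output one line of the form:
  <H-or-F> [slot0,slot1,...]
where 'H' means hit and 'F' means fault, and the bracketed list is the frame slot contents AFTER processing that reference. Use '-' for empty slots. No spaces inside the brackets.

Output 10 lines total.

F [3,-,-]
F [3,4,-]
H [3,4,-]
H [3,4,-]
H [3,4,-]
H [3,4,-]
H [3,4,-]
F [3,4,2]
H [3,4,2]
H [3,4,2]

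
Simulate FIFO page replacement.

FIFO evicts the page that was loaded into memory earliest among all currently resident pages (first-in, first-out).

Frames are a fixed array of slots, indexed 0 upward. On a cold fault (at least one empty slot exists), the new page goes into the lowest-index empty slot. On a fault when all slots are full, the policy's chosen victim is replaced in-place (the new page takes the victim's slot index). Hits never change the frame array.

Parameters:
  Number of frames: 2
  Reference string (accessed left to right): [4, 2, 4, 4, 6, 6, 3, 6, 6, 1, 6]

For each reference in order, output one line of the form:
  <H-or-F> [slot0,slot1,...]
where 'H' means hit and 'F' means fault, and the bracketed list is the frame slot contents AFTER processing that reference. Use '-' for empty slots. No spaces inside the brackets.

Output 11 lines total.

F [4,-]
F [4,2]
H [4,2]
H [4,2]
F [6,2]
H [6,2]
F [6,3]
H [6,3]
H [6,3]
F [1,3]
F [1,6]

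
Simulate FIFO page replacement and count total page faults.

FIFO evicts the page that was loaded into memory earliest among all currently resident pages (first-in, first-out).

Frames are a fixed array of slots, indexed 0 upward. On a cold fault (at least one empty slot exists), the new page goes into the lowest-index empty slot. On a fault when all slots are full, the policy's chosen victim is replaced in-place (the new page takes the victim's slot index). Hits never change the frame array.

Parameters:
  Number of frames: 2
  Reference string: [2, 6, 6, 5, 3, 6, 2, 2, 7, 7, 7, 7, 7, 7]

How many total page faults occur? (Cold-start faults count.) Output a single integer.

Step 0: ref 2 → FAULT, frames=[2,-]
Step 1: ref 6 → FAULT, frames=[2,6]
Step 2: ref 6 → HIT, frames=[2,6]
Step 3: ref 5 → FAULT (evict 2), frames=[5,6]
Step 4: ref 3 → FAULT (evict 6), frames=[5,3]
Step 5: ref 6 → FAULT (evict 5), frames=[6,3]
Step 6: ref 2 → FAULT (evict 3), frames=[6,2]
Step 7: ref 2 → HIT, frames=[6,2]
Step 8: ref 7 → FAULT (evict 6), frames=[7,2]
Step 9: ref 7 → HIT, frames=[7,2]
Step 10: ref 7 → HIT, frames=[7,2]
Step 11: ref 7 → HIT, frames=[7,2]
Step 12: ref 7 → HIT, frames=[7,2]
Step 13: ref 7 → HIT, frames=[7,2]
Total faults: 7

Answer: 7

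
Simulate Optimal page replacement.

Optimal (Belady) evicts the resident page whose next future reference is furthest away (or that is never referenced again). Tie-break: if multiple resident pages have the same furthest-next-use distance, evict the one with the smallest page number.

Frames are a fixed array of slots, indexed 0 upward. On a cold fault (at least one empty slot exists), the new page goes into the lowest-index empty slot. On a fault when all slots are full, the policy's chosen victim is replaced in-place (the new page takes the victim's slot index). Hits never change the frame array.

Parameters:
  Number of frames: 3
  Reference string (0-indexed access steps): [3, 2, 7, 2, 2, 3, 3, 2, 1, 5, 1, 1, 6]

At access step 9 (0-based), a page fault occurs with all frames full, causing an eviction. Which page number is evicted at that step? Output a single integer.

Step 0: ref 3 -> FAULT, frames=[3,-,-]
Step 1: ref 2 -> FAULT, frames=[3,2,-]
Step 2: ref 7 -> FAULT, frames=[3,2,7]
Step 3: ref 2 -> HIT, frames=[3,2,7]
Step 4: ref 2 -> HIT, frames=[3,2,7]
Step 5: ref 3 -> HIT, frames=[3,2,7]
Step 6: ref 3 -> HIT, frames=[3,2,7]
Step 7: ref 2 -> HIT, frames=[3,2,7]
Step 8: ref 1 -> FAULT, evict 2, frames=[3,1,7]
Step 9: ref 5 -> FAULT, evict 3, frames=[5,1,7]
At step 9: evicted page 3

Answer: 3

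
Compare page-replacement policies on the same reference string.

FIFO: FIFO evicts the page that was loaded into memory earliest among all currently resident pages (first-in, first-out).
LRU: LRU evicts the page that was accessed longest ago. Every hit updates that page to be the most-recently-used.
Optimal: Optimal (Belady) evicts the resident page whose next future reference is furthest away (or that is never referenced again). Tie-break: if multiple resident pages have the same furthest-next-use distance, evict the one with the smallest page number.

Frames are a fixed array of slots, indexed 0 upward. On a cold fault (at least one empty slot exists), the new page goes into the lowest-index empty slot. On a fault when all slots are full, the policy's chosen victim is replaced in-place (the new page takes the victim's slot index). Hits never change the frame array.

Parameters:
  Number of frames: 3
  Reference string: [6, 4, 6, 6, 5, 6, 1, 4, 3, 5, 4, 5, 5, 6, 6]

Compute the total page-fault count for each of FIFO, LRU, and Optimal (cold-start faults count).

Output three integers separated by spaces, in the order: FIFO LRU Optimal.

Answer: 8 8 6

Derivation:
--- FIFO ---
  step 0: ref 6 -> FAULT, frames=[6,-,-] (faults so far: 1)
  step 1: ref 4 -> FAULT, frames=[6,4,-] (faults so far: 2)
  step 2: ref 6 -> HIT, frames=[6,4,-] (faults so far: 2)
  step 3: ref 6 -> HIT, frames=[6,4,-] (faults so far: 2)
  step 4: ref 5 -> FAULT, frames=[6,4,5] (faults so far: 3)
  step 5: ref 6 -> HIT, frames=[6,4,5] (faults so far: 3)
  step 6: ref 1 -> FAULT, evict 6, frames=[1,4,5] (faults so far: 4)
  step 7: ref 4 -> HIT, frames=[1,4,5] (faults so far: 4)
  step 8: ref 3 -> FAULT, evict 4, frames=[1,3,5] (faults so far: 5)
  step 9: ref 5 -> HIT, frames=[1,3,5] (faults so far: 5)
  step 10: ref 4 -> FAULT, evict 5, frames=[1,3,4] (faults so far: 6)
  step 11: ref 5 -> FAULT, evict 1, frames=[5,3,4] (faults so far: 7)
  step 12: ref 5 -> HIT, frames=[5,3,4] (faults so far: 7)
  step 13: ref 6 -> FAULT, evict 3, frames=[5,6,4] (faults so far: 8)
  step 14: ref 6 -> HIT, frames=[5,6,4] (faults so far: 8)
  FIFO total faults: 8
--- LRU ---
  step 0: ref 6 -> FAULT, frames=[6,-,-] (faults so far: 1)
  step 1: ref 4 -> FAULT, frames=[6,4,-] (faults so far: 2)
  step 2: ref 6 -> HIT, frames=[6,4,-] (faults so far: 2)
  step 3: ref 6 -> HIT, frames=[6,4,-] (faults so far: 2)
  step 4: ref 5 -> FAULT, frames=[6,4,5] (faults so far: 3)
  step 5: ref 6 -> HIT, frames=[6,4,5] (faults so far: 3)
  step 6: ref 1 -> FAULT, evict 4, frames=[6,1,5] (faults so far: 4)
  step 7: ref 4 -> FAULT, evict 5, frames=[6,1,4] (faults so far: 5)
  step 8: ref 3 -> FAULT, evict 6, frames=[3,1,4] (faults so far: 6)
  step 9: ref 5 -> FAULT, evict 1, frames=[3,5,4] (faults so far: 7)
  step 10: ref 4 -> HIT, frames=[3,5,4] (faults so far: 7)
  step 11: ref 5 -> HIT, frames=[3,5,4] (faults so far: 7)
  step 12: ref 5 -> HIT, frames=[3,5,4] (faults so far: 7)
  step 13: ref 6 -> FAULT, evict 3, frames=[6,5,4] (faults so far: 8)
  step 14: ref 6 -> HIT, frames=[6,5,4] (faults so far: 8)
  LRU total faults: 8
--- Optimal ---
  step 0: ref 6 -> FAULT, frames=[6,-,-] (faults so far: 1)
  step 1: ref 4 -> FAULT, frames=[6,4,-] (faults so far: 2)
  step 2: ref 6 -> HIT, frames=[6,4,-] (faults so far: 2)
  step 3: ref 6 -> HIT, frames=[6,4,-] (faults so far: 2)
  step 4: ref 5 -> FAULT, frames=[6,4,5] (faults so far: 3)
  step 5: ref 6 -> HIT, frames=[6,4,5] (faults so far: 3)
  step 6: ref 1 -> FAULT, evict 6, frames=[1,4,5] (faults so far: 4)
  step 7: ref 4 -> HIT, frames=[1,4,5] (faults so far: 4)
  step 8: ref 3 -> FAULT, evict 1, frames=[3,4,5] (faults so far: 5)
  step 9: ref 5 -> HIT, frames=[3,4,5] (faults so far: 5)
  step 10: ref 4 -> HIT, frames=[3,4,5] (faults so far: 5)
  step 11: ref 5 -> HIT, frames=[3,4,5] (faults so far: 5)
  step 12: ref 5 -> HIT, frames=[3,4,5] (faults so far: 5)
  step 13: ref 6 -> FAULT, evict 3, frames=[6,4,5] (faults so far: 6)
  step 14: ref 6 -> HIT, frames=[6,4,5] (faults so far: 6)
  Optimal total faults: 6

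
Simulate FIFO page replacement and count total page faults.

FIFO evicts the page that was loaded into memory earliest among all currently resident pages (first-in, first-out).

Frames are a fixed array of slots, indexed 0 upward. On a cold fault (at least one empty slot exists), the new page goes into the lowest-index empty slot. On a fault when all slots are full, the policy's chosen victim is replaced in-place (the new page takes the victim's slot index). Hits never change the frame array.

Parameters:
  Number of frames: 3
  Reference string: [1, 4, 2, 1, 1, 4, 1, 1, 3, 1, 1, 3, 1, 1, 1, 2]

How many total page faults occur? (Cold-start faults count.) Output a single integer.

Answer: 5

Derivation:
Step 0: ref 1 → FAULT, frames=[1,-,-]
Step 1: ref 4 → FAULT, frames=[1,4,-]
Step 2: ref 2 → FAULT, frames=[1,4,2]
Step 3: ref 1 → HIT, frames=[1,4,2]
Step 4: ref 1 → HIT, frames=[1,4,2]
Step 5: ref 4 → HIT, frames=[1,4,2]
Step 6: ref 1 → HIT, frames=[1,4,2]
Step 7: ref 1 → HIT, frames=[1,4,2]
Step 8: ref 3 → FAULT (evict 1), frames=[3,4,2]
Step 9: ref 1 → FAULT (evict 4), frames=[3,1,2]
Step 10: ref 1 → HIT, frames=[3,1,2]
Step 11: ref 3 → HIT, frames=[3,1,2]
Step 12: ref 1 → HIT, frames=[3,1,2]
Step 13: ref 1 → HIT, frames=[3,1,2]
Step 14: ref 1 → HIT, frames=[3,1,2]
Step 15: ref 2 → HIT, frames=[3,1,2]
Total faults: 5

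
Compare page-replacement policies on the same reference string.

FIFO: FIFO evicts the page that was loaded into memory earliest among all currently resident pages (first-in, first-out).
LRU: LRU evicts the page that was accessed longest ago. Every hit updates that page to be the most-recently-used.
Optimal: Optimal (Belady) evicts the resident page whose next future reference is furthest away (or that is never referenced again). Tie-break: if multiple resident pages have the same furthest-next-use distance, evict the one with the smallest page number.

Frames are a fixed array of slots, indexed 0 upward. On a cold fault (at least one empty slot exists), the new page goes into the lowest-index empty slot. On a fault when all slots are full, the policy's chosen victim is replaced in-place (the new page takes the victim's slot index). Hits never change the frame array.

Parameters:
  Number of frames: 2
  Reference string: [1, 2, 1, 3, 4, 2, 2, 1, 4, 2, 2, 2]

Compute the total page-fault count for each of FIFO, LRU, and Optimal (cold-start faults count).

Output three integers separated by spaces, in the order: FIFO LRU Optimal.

--- FIFO ---
  step 0: ref 1 -> FAULT, frames=[1,-] (faults so far: 1)
  step 1: ref 2 -> FAULT, frames=[1,2] (faults so far: 2)
  step 2: ref 1 -> HIT, frames=[1,2] (faults so far: 2)
  step 3: ref 3 -> FAULT, evict 1, frames=[3,2] (faults so far: 3)
  step 4: ref 4 -> FAULT, evict 2, frames=[3,4] (faults so far: 4)
  step 5: ref 2 -> FAULT, evict 3, frames=[2,4] (faults so far: 5)
  step 6: ref 2 -> HIT, frames=[2,4] (faults so far: 5)
  step 7: ref 1 -> FAULT, evict 4, frames=[2,1] (faults so far: 6)
  step 8: ref 4 -> FAULT, evict 2, frames=[4,1] (faults so far: 7)
  step 9: ref 2 -> FAULT, evict 1, frames=[4,2] (faults so far: 8)
  step 10: ref 2 -> HIT, frames=[4,2] (faults so far: 8)
  step 11: ref 2 -> HIT, frames=[4,2] (faults so far: 8)
  FIFO total faults: 8
--- LRU ---
  step 0: ref 1 -> FAULT, frames=[1,-] (faults so far: 1)
  step 1: ref 2 -> FAULT, frames=[1,2] (faults so far: 2)
  step 2: ref 1 -> HIT, frames=[1,2] (faults so far: 2)
  step 3: ref 3 -> FAULT, evict 2, frames=[1,3] (faults so far: 3)
  step 4: ref 4 -> FAULT, evict 1, frames=[4,3] (faults so far: 4)
  step 5: ref 2 -> FAULT, evict 3, frames=[4,2] (faults so far: 5)
  step 6: ref 2 -> HIT, frames=[4,2] (faults so far: 5)
  step 7: ref 1 -> FAULT, evict 4, frames=[1,2] (faults so far: 6)
  step 8: ref 4 -> FAULT, evict 2, frames=[1,4] (faults so far: 7)
  step 9: ref 2 -> FAULT, evict 1, frames=[2,4] (faults so far: 8)
  step 10: ref 2 -> HIT, frames=[2,4] (faults so far: 8)
  step 11: ref 2 -> HIT, frames=[2,4] (faults so far: 8)
  LRU total faults: 8
--- Optimal ---
  step 0: ref 1 -> FAULT, frames=[1,-] (faults so far: 1)
  step 1: ref 2 -> FAULT, frames=[1,2] (faults so far: 2)
  step 2: ref 1 -> HIT, frames=[1,2] (faults so far: 2)
  step 3: ref 3 -> FAULT, evict 1, frames=[3,2] (faults so far: 3)
  step 4: ref 4 -> FAULT, evict 3, frames=[4,2] (faults so far: 4)
  step 5: ref 2 -> HIT, frames=[4,2] (faults so far: 4)
  step 6: ref 2 -> HIT, frames=[4,2] (faults so far: 4)
  step 7: ref 1 -> FAULT, evict 2, frames=[4,1] (faults so far: 5)
  step 8: ref 4 -> HIT, frames=[4,1] (faults so far: 5)
  step 9: ref 2 -> FAULT, evict 1, frames=[4,2] (faults so far: 6)
  step 10: ref 2 -> HIT, frames=[4,2] (faults so far: 6)
  step 11: ref 2 -> HIT, frames=[4,2] (faults so far: 6)
  Optimal total faults: 6

Answer: 8 8 6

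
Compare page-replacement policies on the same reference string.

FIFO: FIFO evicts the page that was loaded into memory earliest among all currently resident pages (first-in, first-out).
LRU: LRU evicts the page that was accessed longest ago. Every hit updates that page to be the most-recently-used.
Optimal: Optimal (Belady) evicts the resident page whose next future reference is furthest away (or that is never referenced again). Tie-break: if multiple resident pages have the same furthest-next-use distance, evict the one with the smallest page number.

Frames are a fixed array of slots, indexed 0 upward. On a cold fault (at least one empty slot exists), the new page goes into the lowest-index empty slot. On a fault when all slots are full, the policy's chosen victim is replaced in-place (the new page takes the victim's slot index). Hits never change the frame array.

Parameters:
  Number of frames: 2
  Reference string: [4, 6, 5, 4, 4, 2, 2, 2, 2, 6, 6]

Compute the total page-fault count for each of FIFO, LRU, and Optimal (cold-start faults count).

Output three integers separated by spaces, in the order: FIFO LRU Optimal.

Answer: 6 6 5

Derivation:
--- FIFO ---
  step 0: ref 4 -> FAULT, frames=[4,-] (faults so far: 1)
  step 1: ref 6 -> FAULT, frames=[4,6] (faults so far: 2)
  step 2: ref 5 -> FAULT, evict 4, frames=[5,6] (faults so far: 3)
  step 3: ref 4 -> FAULT, evict 6, frames=[5,4] (faults so far: 4)
  step 4: ref 4 -> HIT, frames=[5,4] (faults so far: 4)
  step 5: ref 2 -> FAULT, evict 5, frames=[2,4] (faults so far: 5)
  step 6: ref 2 -> HIT, frames=[2,4] (faults so far: 5)
  step 7: ref 2 -> HIT, frames=[2,4] (faults so far: 5)
  step 8: ref 2 -> HIT, frames=[2,4] (faults so far: 5)
  step 9: ref 6 -> FAULT, evict 4, frames=[2,6] (faults so far: 6)
  step 10: ref 6 -> HIT, frames=[2,6] (faults so far: 6)
  FIFO total faults: 6
--- LRU ---
  step 0: ref 4 -> FAULT, frames=[4,-] (faults so far: 1)
  step 1: ref 6 -> FAULT, frames=[4,6] (faults so far: 2)
  step 2: ref 5 -> FAULT, evict 4, frames=[5,6] (faults so far: 3)
  step 3: ref 4 -> FAULT, evict 6, frames=[5,4] (faults so far: 4)
  step 4: ref 4 -> HIT, frames=[5,4] (faults so far: 4)
  step 5: ref 2 -> FAULT, evict 5, frames=[2,4] (faults so far: 5)
  step 6: ref 2 -> HIT, frames=[2,4] (faults so far: 5)
  step 7: ref 2 -> HIT, frames=[2,4] (faults so far: 5)
  step 8: ref 2 -> HIT, frames=[2,4] (faults so far: 5)
  step 9: ref 6 -> FAULT, evict 4, frames=[2,6] (faults so far: 6)
  step 10: ref 6 -> HIT, frames=[2,6] (faults so far: 6)
  LRU total faults: 6
--- Optimal ---
  step 0: ref 4 -> FAULT, frames=[4,-] (faults so far: 1)
  step 1: ref 6 -> FAULT, frames=[4,6] (faults so far: 2)
  step 2: ref 5 -> FAULT, evict 6, frames=[4,5] (faults so far: 3)
  step 3: ref 4 -> HIT, frames=[4,5] (faults so far: 3)
  step 4: ref 4 -> HIT, frames=[4,5] (faults so far: 3)
  step 5: ref 2 -> FAULT, evict 4, frames=[2,5] (faults so far: 4)
  step 6: ref 2 -> HIT, frames=[2,5] (faults so far: 4)
  step 7: ref 2 -> HIT, frames=[2,5] (faults so far: 4)
  step 8: ref 2 -> HIT, frames=[2,5] (faults so far: 4)
  step 9: ref 6 -> FAULT, evict 2, frames=[6,5] (faults so far: 5)
  step 10: ref 6 -> HIT, frames=[6,5] (faults so far: 5)
  Optimal total faults: 5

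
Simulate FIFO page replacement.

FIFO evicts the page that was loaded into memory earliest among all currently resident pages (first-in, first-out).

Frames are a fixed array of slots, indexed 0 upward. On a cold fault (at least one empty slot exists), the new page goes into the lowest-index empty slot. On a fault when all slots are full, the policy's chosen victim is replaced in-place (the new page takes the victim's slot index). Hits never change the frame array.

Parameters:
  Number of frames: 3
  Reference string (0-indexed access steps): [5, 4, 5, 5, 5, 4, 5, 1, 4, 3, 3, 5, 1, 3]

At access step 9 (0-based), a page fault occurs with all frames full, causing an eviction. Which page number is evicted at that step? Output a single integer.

Answer: 5

Derivation:
Step 0: ref 5 -> FAULT, frames=[5,-,-]
Step 1: ref 4 -> FAULT, frames=[5,4,-]
Step 2: ref 5 -> HIT, frames=[5,4,-]
Step 3: ref 5 -> HIT, frames=[5,4,-]
Step 4: ref 5 -> HIT, frames=[5,4,-]
Step 5: ref 4 -> HIT, frames=[5,4,-]
Step 6: ref 5 -> HIT, frames=[5,4,-]
Step 7: ref 1 -> FAULT, frames=[5,4,1]
Step 8: ref 4 -> HIT, frames=[5,4,1]
Step 9: ref 3 -> FAULT, evict 5, frames=[3,4,1]
At step 9: evicted page 5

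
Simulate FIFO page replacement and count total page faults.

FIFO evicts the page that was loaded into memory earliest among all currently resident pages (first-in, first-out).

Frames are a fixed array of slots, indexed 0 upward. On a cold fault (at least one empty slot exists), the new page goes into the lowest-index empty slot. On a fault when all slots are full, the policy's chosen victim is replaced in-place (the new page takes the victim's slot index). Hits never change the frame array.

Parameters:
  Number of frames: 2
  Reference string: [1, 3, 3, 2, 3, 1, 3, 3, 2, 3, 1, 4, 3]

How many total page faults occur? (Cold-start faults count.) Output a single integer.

Step 0: ref 1 → FAULT, frames=[1,-]
Step 1: ref 3 → FAULT, frames=[1,3]
Step 2: ref 3 → HIT, frames=[1,3]
Step 3: ref 2 → FAULT (evict 1), frames=[2,3]
Step 4: ref 3 → HIT, frames=[2,3]
Step 5: ref 1 → FAULT (evict 3), frames=[2,1]
Step 6: ref 3 → FAULT (evict 2), frames=[3,1]
Step 7: ref 3 → HIT, frames=[3,1]
Step 8: ref 2 → FAULT (evict 1), frames=[3,2]
Step 9: ref 3 → HIT, frames=[3,2]
Step 10: ref 1 → FAULT (evict 3), frames=[1,2]
Step 11: ref 4 → FAULT (evict 2), frames=[1,4]
Step 12: ref 3 → FAULT (evict 1), frames=[3,4]
Total faults: 9

Answer: 9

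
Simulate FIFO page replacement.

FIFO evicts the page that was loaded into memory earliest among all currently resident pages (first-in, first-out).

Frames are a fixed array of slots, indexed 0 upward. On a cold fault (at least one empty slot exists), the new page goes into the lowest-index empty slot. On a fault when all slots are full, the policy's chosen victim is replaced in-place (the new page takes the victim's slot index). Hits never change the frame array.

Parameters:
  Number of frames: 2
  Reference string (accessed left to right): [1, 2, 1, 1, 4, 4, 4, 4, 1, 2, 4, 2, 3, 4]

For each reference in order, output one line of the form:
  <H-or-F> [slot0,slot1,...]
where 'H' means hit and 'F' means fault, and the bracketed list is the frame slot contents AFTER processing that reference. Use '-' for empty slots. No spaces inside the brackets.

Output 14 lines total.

F [1,-]
F [1,2]
H [1,2]
H [1,2]
F [4,2]
H [4,2]
H [4,2]
H [4,2]
F [4,1]
F [2,1]
F [2,4]
H [2,4]
F [3,4]
H [3,4]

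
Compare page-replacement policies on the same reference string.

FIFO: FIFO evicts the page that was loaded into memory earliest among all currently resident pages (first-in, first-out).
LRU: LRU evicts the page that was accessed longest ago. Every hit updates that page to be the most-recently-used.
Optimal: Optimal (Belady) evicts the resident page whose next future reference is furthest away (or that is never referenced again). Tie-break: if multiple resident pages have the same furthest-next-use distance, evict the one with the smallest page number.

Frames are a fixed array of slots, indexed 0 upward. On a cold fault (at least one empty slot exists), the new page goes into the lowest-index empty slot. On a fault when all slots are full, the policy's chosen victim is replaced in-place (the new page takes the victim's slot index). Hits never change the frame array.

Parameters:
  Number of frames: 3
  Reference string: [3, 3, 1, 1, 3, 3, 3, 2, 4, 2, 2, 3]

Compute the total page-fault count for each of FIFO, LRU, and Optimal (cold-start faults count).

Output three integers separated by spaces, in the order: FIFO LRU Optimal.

Answer: 5 4 4

Derivation:
--- FIFO ---
  step 0: ref 3 -> FAULT, frames=[3,-,-] (faults so far: 1)
  step 1: ref 3 -> HIT, frames=[3,-,-] (faults so far: 1)
  step 2: ref 1 -> FAULT, frames=[3,1,-] (faults so far: 2)
  step 3: ref 1 -> HIT, frames=[3,1,-] (faults so far: 2)
  step 4: ref 3 -> HIT, frames=[3,1,-] (faults so far: 2)
  step 5: ref 3 -> HIT, frames=[3,1,-] (faults so far: 2)
  step 6: ref 3 -> HIT, frames=[3,1,-] (faults so far: 2)
  step 7: ref 2 -> FAULT, frames=[3,1,2] (faults so far: 3)
  step 8: ref 4 -> FAULT, evict 3, frames=[4,1,2] (faults so far: 4)
  step 9: ref 2 -> HIT, frames=[4,1,2] (faults so far: 4)
  step 10: ref 2 -> HIT, frames=[4,1,2] (faults so far: 4)
  step 11: ref 3 -> FAULT, evict 1, frames=[4,3,2] (faults so far: 5)
  FIFO total faults: 5
--- LRU ---
  step 0: ref 3 -> FAULT, frames=[3,-,-] (faults so far: 1)
  step 1: ref 3 -> HIT, frames=[3,-,-] (faults so far: 1)
  step 2: ref 1 -> FAULT, frames=[3,1,-] (faults so far: 2)
  step 3: ref 1 -> HIT, frames=[3,1,-] (faults so far: 2)
  step 4: ref 3 -> HIT, frames=[3,1,-] (faults so far: 2)
  step 5: ref 3 -> HIT, frames=[3,1,-] (faults so far: 2)
  step 6: ref 3 -> HIT, frames=[3,1,-] (faults so far: 2)
  step 7: ref 2 -> FAULT, frames=[3,1,2] (faults so far: 3)
  step 8: ref 4 -> FAULT, evict 1, frames=[3,4,2] (faults so far: 4)
  step 9: ref 2 -> HIT, frames=[3,4,2] (faults so far: 4)
  step 10: ref 2 -> HIT, frames=[3,4,2] (faults so far: 4)
  step 11: ref 3 -> HIT, frames=[3,4,2] (faults so far: 4)
  LRU total faults: 4
--- Optimal ---
  step 0: ref 3 -> FAULT, frames=[3,-,-] (faults so far: 1)
  step 1: ref 3 -> HIT, frames=[3,-,-] (faults so far: 1)
  step 2: ref 1 -> FAULT, frames=[3,1,-] (faults so far: 2)
  step 3: ref 1 -> HIT, frames=[3,1,-] (faults so far: 2)
  step 4: ref 3 -> HIT, frames=[3,1,-] (faults so far: 2)
  step 5: ref 3 -> HIT, frames=[3,1,-] (faults so far: 2)
  step 6: ref 3 -> HIT, frames=[3,1,-] (faults so far: 2)
  step 7: ref 2 -> FAULT, frames=[3,1,2] (faults so far: 3)
  step 8: ref 4 -> FAULT, evict 1, frames=[3,4,2] (faults so far: 4)
  step 9: ref 2 -> HIT, frames=[3,4,2] (faults so far: 4)
  step 10: ref 2 -> HIT, frames=[3,4,2] (faults so far: 4)
  step 11: ref 3 -> HIT, frames=[3,4,2] (faults so far: 4)
  Optimal total faults: 4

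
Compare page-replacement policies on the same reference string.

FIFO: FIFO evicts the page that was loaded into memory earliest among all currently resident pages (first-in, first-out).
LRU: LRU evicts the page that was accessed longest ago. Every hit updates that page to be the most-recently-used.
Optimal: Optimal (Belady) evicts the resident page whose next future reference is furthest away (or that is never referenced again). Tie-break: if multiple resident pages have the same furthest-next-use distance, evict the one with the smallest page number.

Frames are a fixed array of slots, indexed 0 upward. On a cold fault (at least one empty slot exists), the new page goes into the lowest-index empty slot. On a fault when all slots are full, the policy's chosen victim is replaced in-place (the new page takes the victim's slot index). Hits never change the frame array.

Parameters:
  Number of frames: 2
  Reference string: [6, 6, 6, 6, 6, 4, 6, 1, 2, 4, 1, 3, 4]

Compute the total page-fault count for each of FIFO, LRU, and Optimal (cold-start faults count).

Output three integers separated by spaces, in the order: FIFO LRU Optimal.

--- FIFO ---
  step 0: ref 6 -> FAULT, frames=[6,-] (faults so far: 1)
  step 1: ref 6 -> HIT, frames=[6,-] (faults so far: 1)
  step 2: ref 6 -> HIT, frames=[6,-] (faults so far: 1)
  step 3: ref 6 -> HIT, frames=[6,-] (faults so far: 1)
  step 4: ref 6 -> HIT, frames=[6,-] (faults so far: 1)
  step 5: ref 4 -> FAULT, frames=[6,4] (faults so far: 2)
  step 6: ref 6 -> HIT, frames=[6,4] (faults so far: 2)
  step 7: ref 1 -> FAULT, evict 6, frames=[1,4] (faults so far: 3)
  step 8: ref 2 -> FAULT, evict 4, frames=[1,2] (faults so far: 4)
  step 9: ref 4 -> FAULT, evict 1, frames=[4,2] (faults so far: 5)
  step 10: ref 1 -> FAULT, evict 2, frames=[4,1] (faults so far: 6)
  step 11: ref 3 -> FAULT, evict 4, frames=[3,1] (faults so far: 7)
  step 12: ref 4 -> FAULT, evict 1, frames=[3,4] (faults so far: 8)
  FIFO total faults: 8
--- LRU ---
  step 0: ref 6 -> FAULT, frames=[6,-] (faults so far: 1)
  step 1: ref 6 -> HIT, frames=[6,-] (faults so far: 1)
  step 2: ref 6 -> HIT, frames=[6,-] (faults so far: 1)
  step 3: ref 6 -> HIT, frames=[6,-] (faults so far: 1)
  step 4: ref 6 -> HIT, frames=[6,-] (faults so far: 1)
  step 5: ref 4 -> FAULT, frames=[6,4] (faults so far: 2)
  step 6: ref 6 -> HIT, frames=[6,4] (faults so far: 2)
  step 7: ref 1 -> FAULT, evict 4, frames=[6,1] (faults so far: 3)
  step 8: ref 2 -> FAULT, evict 6, frames=[2,1] (faults so far: 4)
  step 9: ref 4 -> FAULT, evict 1, frames=[2,4] (faults so far: 5)
  step 10: ref 1 -> FAULT, evict 2, frames=[1,4] (faults so far: 6)
  step 11: ref 3 -> FAULT, evict 4, frames=[1,3] (faults so far: 7)
  step 12: ref 4 -> FAULT, evict 1, frames=[4,3] (faults so far: 8)
  LRU total faults: 8
--- Optimal ---
  step 0: ref 6 -> FAULT, frames=[6,-] (faults so far: 1)
  step 1: ref 6 -> HIT, frames=[6,-] (faults so far: 1)
  step 2: ref 6 -> HIT, frames=[6,-] (faults so far: 1)
  step 3: ref 6 -> HIT, frames=[6,-] (faults so far: 1)
  step 4: ref 6 -> HIT, frames=[6,-] (faults so far: 1)
  step 5: ref 4 -> FAULT, frames=[6,4] (faults so far: 2)
  step 6: ref 6 -> HIT, frames=[6,4] (faults so far: 2)
  step 7: ref 1 -> FAULT, evict 6, frames=[1,4] (faults so far: 3)
  step 8: ref 2 -> FAULT, evict 1, frames=[2,4] (faults so far: 4)
  step 9: ref 4 -> HIT, frames=[2,4] (faults so far: 4)
  step 10: ref 1 -> FAULT, evict 2, frames=[1,4] (faults so far: 5)
  step 11: ref 3 -> FAULT, evict 1, frames=[3,4] (faults so far: 6)
  step 12: ref 4 -> HIT, frames=[3,4] (faults so far: 6)
  Optimal total faults: 6

Answer: 8 8 6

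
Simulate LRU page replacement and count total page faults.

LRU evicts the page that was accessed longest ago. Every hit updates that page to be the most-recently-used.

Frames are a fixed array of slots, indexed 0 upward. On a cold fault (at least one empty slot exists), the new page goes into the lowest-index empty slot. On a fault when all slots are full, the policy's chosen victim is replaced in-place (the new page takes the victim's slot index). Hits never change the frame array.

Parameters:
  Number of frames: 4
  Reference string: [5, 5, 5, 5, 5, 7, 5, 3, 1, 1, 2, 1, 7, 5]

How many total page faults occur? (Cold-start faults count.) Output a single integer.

Step 0: ref 5 → FAULT, frames=[5,-,-,-]
Step 1: ref 5 → HIT, frames=[5,-,-,-]
Step 2: ref 5 → HIT, frames=[5,-,-,-]
Step 3: ref 5 → HIT, frames=[5,-,-,-]
Step 4: ref 5 → HIT, frames=[5,-,-,-]
Step 5: ref 7 → FAULT, frames=[5,7,-,-]
Step 6: ref 5 → HIT, frames=[5,7,-,-]
Step 7: ref 3 → FAULT, frames=[5,7,3,-]
Step 8: ref 1 → FAULT, frames=[5,7,3,1]
Step 9: ref 1 → HIT, frames=[5,7,3,1]
Step 10: ref 2 → FAULT (evict 7), frames=[5,2,3,1]
Step 11: ref 1 → HIT, frames=[5,2,3,1]
Step 12: ref 7 → FAULT (evict 5), frames=[7,2,3,1]
Step 13: ref 5 → FAULT (evict 3), frames=[7,2,5,1]
Total faults: 7

Answer: 7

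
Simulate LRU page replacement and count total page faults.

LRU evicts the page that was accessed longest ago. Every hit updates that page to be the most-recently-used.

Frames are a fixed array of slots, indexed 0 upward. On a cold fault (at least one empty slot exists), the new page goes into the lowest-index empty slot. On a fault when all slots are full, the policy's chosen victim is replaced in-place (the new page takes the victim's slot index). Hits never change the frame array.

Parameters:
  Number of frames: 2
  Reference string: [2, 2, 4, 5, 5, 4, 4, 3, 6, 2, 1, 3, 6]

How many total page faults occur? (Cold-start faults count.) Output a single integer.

Answer: 9

Derivation:
Step 0: ref 2 → FAULT, frames=[2,-]
Step 1: ref 2 → HIT, frames=[2,-]
Step 2: ref 4 → FAULT, frames=[2,4]
Step 3: ref 5 → FAULT (evict 2), frames=[5,4]
Step 4: ref 5 → HIT, frames=[5,4]
Step 5: ref 4 → HIT, frames=[5,4]
Step 6: ref 4 → HIT, frames=[5,4]
Step 7: ref 3 → FAULT (evict 5), frames=[3,4]
Step 8: ref 6 → FAULT (evict 4), frames=[3,6]
Step 9: ref 2 → FAULT (evict 3), frames=[2,6]
Step 10: ref 1 → FAULT (evict 6), frames=[2,1]
Step 11: ref 3 → FAULT (evict 2), frames=[3,1]
Step 12: ref 6 → FAULT (evict 1), frames=[3,6]
Total faults: 9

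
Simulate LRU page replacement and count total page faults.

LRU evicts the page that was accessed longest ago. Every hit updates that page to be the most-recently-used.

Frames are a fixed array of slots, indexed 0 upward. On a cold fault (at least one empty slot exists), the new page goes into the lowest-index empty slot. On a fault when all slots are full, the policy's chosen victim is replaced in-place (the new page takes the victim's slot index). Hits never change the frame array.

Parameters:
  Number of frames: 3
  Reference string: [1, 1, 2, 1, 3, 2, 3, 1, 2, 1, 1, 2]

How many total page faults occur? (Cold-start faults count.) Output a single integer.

Answer: 3

Derivation:
Step 0: ref 1 → FAULT, frames=[1,-,-]
Step 1: ref 1 → HIT, frames=[1,-,-]
Step 2: ref 2 → FAULT, frames=[1,2,-]
Step 3: ref 1 → HIT, frames=[1,2,-]
Step 4: ref 3 → FAULT, frames=[1,2,3]
Step 5: ref 2 → HIT, frames=[1,2,3]
Step 6: ref 3 → HIT, frames=[1,2,3]
Step 7: ref 1 → HIT, frames=[1,2,3]
Step 8: ref 2 → HIT, frames=[1,2,3]
Step 9: ref 1 → HIT, frames=[1,2,3]
Step 10: ref 1 → HIT, frames=[1,2,3]
Step 11: ref 2 → HIT, frames=[1,2,3]
Total faults: 3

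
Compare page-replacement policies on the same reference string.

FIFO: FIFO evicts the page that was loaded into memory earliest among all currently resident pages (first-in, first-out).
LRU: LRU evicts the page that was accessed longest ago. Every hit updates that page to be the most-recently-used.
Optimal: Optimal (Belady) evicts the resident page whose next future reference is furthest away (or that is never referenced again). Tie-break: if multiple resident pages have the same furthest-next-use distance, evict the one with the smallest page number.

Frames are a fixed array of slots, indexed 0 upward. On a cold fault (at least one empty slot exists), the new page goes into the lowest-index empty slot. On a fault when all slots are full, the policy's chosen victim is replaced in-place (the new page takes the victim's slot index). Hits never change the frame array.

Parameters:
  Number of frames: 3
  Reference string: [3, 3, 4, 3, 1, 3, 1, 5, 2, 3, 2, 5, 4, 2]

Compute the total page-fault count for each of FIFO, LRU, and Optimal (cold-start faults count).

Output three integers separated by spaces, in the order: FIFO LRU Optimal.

Answer: 7 7 6

Derivation:
--- FIFO ---
  step 0: ref 3 -> FAULT, frames=[3,-,-] (faults so far: 1)
  step 1: ref 3 -> HIT, frames=[3,-,-] (faults so far: 1)
  step 2: ref 4 -> FAULT, frames=[3,4,-] (faults so far: 2)
  step 3: ref 3 -> HIT, frames=[3,4,-] (faults so far: 2)
  step 4: ref 1 -> FAULT, frames=[3,4,1] (faults so far: 3)
  step 5: ref 3 -> HIT, frames=[3,4,1] (faults so far: 3)
  step 6: ref 1 -> HIT, frames=[3,4,1] (faults so far: 3)
  step 7: ref 5 -> FAULT, evict 3, frames=[5,4,1] (faults so far: 4)
  step 8: ref 2 -> FAULT, evict 4, frames=[5,2,1] (faults so far: 5)
  step 9: ref 3 -> FAULT, evict 1, frames=[5,2,3] (faults so far: 6)
  step 10: ref 2 -> HIT, frames=[5,2,3] (faults so far: 6)
  step 11: ref 5 -> HIT, frames=[5,2,3] (faults so far: 6)
  step 12: ref 4 -> FAULT, evict 5, frames=[4,2,3] (faults so far: 7)
  step 13: ref 2 -> HIT, frames=[4,2,3] (faults so far: 7)
  FIFO total faults: 7
--- LRU ---
  step 0: ref 3 -> FAULT, frames=[3,-,-] (faults so far: 1)
  step 1: ref 3 -> HIT, frames=[3,-,-] (faults so far: 1)
  step 2: ref 4 -> FAULT, frames=[3,4,-] (faults so far: 2)
  step 3: ref 3 -> HIT, frames=[3,4,-] (faults so far: 2)
  step 4: ref 1 -> FAULT, frames=[3,4,1] (faults so far: 3)
  step 5: ref 3 -> HIT, frames=[3,4,1] (faults so far: 3)
  step 6: ref 1 -> HIT, frames=[3,4,1] (faults so far: 3)
  step 7: ref 5 -> FAULT, evict 4, frames=[3,5,1] (faults so far: 4)
  step 8: ref 2 -> FAULT, evict 3, frames=[2,5,1] (faults so far: 5)
  step 9: ref 3 -> FAULT, evict 1, frames=[2,5,3] (faults so far: 6)
  step 10: ref 2 -> HIT, frames=[2,5,3] (faults so far: 6)
  step 11: ref 5 -> HIT, frames=[2,5,3] (faults so far: 6)
  step 12: ref 4 -> FAULT, evict 3, frames=[2,5,4] (faults so far: 7)
  step 13: ref 2 -> HIT, frames=[2,5,4] (faults so far: 7)
  LRU total faults: 7
--- Optimal ---
  step 0: ref 3 -> FAULT, frames=[3,-,-] (faults so far: 1)
  step 1: ref 3 -> HIT, frames=[3,-,-] (faults so far: 1)
  step 2: ref 4 -> FAULT, frames=[3,4,-] (faults so far: 2)
  step 3: ref 3 -> HIT, frames=[3,4,-] (faults so far: 2)
  step 4: ref 1 -> FAULT, frames=[3,4,1] (faults so far: 3)
  step 5: ref 3 -> HIT, frames=[3,4,1] (faults so far: 3)
  step 6: ref 1 -> HIT, frames=[3,4,1] (faults so far: 3)
  step 7: ref 5 -> FAULT, evict 1, frames=[3,4,5] (faults so far: 4)
  step 8: ref 2 -> FAULT, evict 4, frames=[3,2,5] (faults so far: 5)
  step 9: ref 3 -> HIT, frames=[3,2,5] (faults so far: 5)
  step 10: ref 2 -> HIT, frames=[3,2,5] (faults so far: 5)
  step 11: ref 5 -> HIT, frames=[3,2,5] (faults so far: 5)
  step 12: ref 4 -> FAULT, evict 3, frames=[4,2,5] (faults so far: 6)
  step 13: ref 2 -> HIT, frames=[4,2,5] (faults so far: 6)
  Optimal total faults: 6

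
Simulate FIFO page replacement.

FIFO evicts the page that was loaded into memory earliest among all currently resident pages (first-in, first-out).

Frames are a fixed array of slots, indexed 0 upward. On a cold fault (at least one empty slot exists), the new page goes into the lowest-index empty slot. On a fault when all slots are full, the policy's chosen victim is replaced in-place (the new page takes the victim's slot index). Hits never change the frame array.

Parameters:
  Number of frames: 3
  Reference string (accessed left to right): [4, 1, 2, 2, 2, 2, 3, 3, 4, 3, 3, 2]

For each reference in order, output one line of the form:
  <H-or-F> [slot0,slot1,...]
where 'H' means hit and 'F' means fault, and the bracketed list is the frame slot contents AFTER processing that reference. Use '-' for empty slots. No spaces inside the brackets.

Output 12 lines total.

F [4,-,-]
F [4,1,-]
F [4,1,2]
H [4,1,2]
H [4,1,2]
H [4,1,2]
F [3,1,2]
H [3,1,2]
F [3,4,2]
H [3,4,2]
H [3,4,2]
H [3,4,2]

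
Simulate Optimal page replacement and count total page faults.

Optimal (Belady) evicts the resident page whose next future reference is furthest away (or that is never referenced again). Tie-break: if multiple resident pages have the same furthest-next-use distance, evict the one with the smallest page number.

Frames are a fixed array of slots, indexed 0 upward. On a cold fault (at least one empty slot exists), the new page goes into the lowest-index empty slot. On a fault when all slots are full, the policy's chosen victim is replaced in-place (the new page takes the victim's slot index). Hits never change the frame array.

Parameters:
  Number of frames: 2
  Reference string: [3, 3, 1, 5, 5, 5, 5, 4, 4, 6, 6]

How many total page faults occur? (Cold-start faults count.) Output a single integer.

Answer: 5

Derivation:
Step 0: ref 3 → FAULT, frames=[3,-]
Step 1: ref 3 → HIT, frames=[3,-]
Step 2: ref 1 → FAULT, frames=[3,1]
Step 3: ref 5 → FAULT (evict 1), frames=[3,5]
Step 4: ref 5 → HIT, frames=[3,5]
Step 5: ref 5 → HIT, frames=[3,5]
Step 6: ref 5 → HIT, frames=[3,5]
Step 7: ref 4 → FAULT (evict 3), frames=[4,5]
Step 8: ref 4 → HIT, frames=[4,5]
Step 9: ref 6 → FAULT (evict 4), frames=[6,5]
Step 10: ref 6 → HIT, frames=[6,5]
Total faults: 5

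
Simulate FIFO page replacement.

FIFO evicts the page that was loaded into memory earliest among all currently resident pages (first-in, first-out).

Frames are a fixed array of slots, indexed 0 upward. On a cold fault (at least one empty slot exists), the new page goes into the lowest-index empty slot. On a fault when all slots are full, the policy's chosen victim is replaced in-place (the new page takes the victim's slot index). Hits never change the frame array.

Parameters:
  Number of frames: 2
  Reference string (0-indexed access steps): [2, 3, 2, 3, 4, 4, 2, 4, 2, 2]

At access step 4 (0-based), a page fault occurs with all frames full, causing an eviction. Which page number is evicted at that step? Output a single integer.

Step 0: ref 2 -> FAULT, frames=[2,-]
Step 1: ref 3 -> FAULT, frames=[2,3]
Step 2: ref 2 -> HIT, frames=[2,3]
Step 3: ref 3 -> HIT, frames=[2,3]
Step 4: ref 4 -> FAULT, evict 2, frames=[4,3]
At step 4: evicted page 2

Answer: 2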